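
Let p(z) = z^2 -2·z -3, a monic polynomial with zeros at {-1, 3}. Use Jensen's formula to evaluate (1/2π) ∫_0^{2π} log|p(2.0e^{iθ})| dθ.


Zeros: -1, 3; r = 2.0.
Inside |z| < r: -1. Outside (|z| ≥ r): 3.
p(0) = -3, so log|p(0)| = log(3) = 1.0986.
Apply Jensen: I(r) = log|p(0)| + Σ_k log(r/|z_k|), summed over zeros inside |z| < r.
  log(r/|z_k|) for z_k = -1: log(2.0/1) = 0.6931
  Outside zeros (3) contribute nothing to the Jensen sum.
Sum over inside zeros: 0.6931.
I(r) = log|p(0)| + (inside sum) = 1.0986 + 0.6931 = 1.7918.
Note: since some zeros are outside |z| ≤ r, the simplified n·log(r) form does NOT apply — only the inside zeros contribute.

I(r) ≈ 1.7918.


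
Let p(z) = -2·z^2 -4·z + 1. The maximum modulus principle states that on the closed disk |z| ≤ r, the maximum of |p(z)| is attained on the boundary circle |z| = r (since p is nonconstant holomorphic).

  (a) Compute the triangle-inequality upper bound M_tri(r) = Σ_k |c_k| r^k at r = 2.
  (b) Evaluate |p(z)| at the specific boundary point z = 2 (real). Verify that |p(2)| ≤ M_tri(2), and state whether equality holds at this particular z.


Coefficients: c_0 = 1, c_1 = -4, c_2 = -2. Radius r = 2.
Part (a). Triangle bound: M_tri(r) = Σ_k |c_k| r^k
  = |1|·2^0 + |-4|·2^1 + |-2|·2^2
  = 1 + 8 + 8 = 17.
This bounds M(r) := max_{|z|=r} |p(z)| from above; equality holds iff all terms c_k z^k can be made to align in phase at a single z on |z|=r.
Part (b). At z = 2 (real, on the circle |z| = r):
  p(2) = (1)·2^0 + (-4)·2^1 + (-2)·2^2 = -15.
  |p(2)| = 15.
Check: |p(2)| = 15 ≤ 17 = M_tri(2). ✓ Equality does not hold at z = 2 (the coefficients have mixed signs, so the terms do not all align in phase there).

M_tri(2) = 17; |p(2)| = 15; equality at z=2: no.


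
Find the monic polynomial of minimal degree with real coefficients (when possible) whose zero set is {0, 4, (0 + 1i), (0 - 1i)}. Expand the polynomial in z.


The polynomial is p(z) = ∏_{α ∈ S} (z − α), where S = {0, 4, (0 + 1i), (0 - 1i)}.
Expanding the product yields: p(z) = z^4 -4·z^3 + z^2 -4·z.
Note conjugate pairs combine to real quadratics: (z − (0+1i))(z − (0−1i)) = z² + 1.
The resulting polynomial has degree 4 and real coefficients as required.

p(z) = z^4 -4·z^3 + z^2 -4·z.


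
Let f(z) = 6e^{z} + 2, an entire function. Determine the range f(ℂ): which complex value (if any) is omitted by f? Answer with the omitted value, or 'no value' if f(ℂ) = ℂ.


Little Picard bounds the complement of f(ℂ) to at most one point.
e^{z} is never zero on ℂ, so 6·e^{z} takes every value in ℂ ∖ {0}. Adding 2 shifts the range to ℂ ∖ {2}. Thus f omits exactly the value 2.

Omitted value: 2.


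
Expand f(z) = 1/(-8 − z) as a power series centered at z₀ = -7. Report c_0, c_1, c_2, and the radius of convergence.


Let w = z − z₀, so z = z₀ + w.
Then -8 − z = -8 − (z₀ + w) = (-8 − z₀) − w = -1 − w.
f(z) = 1/(-1 − w) = (1/(-1)) · 1/(1 − w/(-1)) = Σ_{n≥0} w^n / (-1)^(n+1).
So c_n = 1/(-1)^(n+1):
  c_0 = 1/(-1)^1 = -1.
  c_1 = 1/(-1)^2 = 1.
  c_2 = 1/(-1)^3 = -1.
The series is valid for |w/d| < 1, i.e. |z − z₀| < |d|.
Radius of convergence: R = |-8 − z₀| = |-1| = 1 (distance from z₀ to the singularity z = -8).

c_0 = -1, c_1 = 1, c_2 = -1; R = 1.


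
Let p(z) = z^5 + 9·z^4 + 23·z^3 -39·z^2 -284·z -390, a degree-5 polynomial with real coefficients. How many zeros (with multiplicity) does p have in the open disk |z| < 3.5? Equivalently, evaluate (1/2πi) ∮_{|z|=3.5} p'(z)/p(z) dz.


The zeros of p are: (-3 + 2i), (-3 - 2i), (-3 + 1i), (-3 - 1i), 3.
Their magnitudes are: 3.606, 3.606, 3.162, 3.162, 3.
Zeros with |z| < R = 3.5: (-3 + 1i), (-3 - 1i), 3.
Count = 3.
By the argument principle, (1/2πi) ∮_{|z|=R} p'(z)/p(z) dz equals exactly this count.

Number of zeros inside |z| < 3.5: 3.


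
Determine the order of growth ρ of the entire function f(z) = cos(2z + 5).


cos(w) is a linear combination of e^{iw} and e^{−iw} (or e^w, e^{−w} in the hyperbolic case), so |cos(w)| ≤ e^{|w|}. With w = 2z + 5, |w| ≤ 2|z| + 5 = 2r + 5 on |z| = r, giving M(r) ≤ e^{2r + 5}, so ρ ≤ 1. On a suitable ray (z = it for sin/cos; z = t for sinh/cosh, t real → ∞), |cos(2z + 5)| grows like e^{2|t|}/2, so ρ ≥ 1. Hence ρ = 1.
Therefore ρ = 1.

Order ρ = 1.


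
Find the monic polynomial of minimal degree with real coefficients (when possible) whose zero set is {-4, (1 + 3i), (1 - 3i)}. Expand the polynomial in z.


The polynomial is p(z) = ∏_{α ∈ S} (z − α), where S = {-4, (1 + 3i), (1 - 3i)}.
Expanding the product yields: p(z) = z^3 + 2·z^2 + 2·z + 40.
Note conjugate pairs combine to real quadratics: (z − (1+3i))(z − (1−3i)) = z² − 2z + 10.
The resulting polynomial has degree 3 and real coefficients as required.

p(z) = z^3 + 2·z^2 + 2·z + 40.


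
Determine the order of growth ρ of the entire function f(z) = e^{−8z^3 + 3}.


|e^{−8z^3 + 3}| = e^{Re(-8·z^3) + 3} ≤ e^{8|z|^3 + 3} = e^{8r^3 + 3} on |z| = r, so ρ ≤ 3. Choosing z on |z|=r so that -8·z^3 is real positive (always possible by picking arg z appropriately) gives |f(z)| = e^{8r^3 + 3}, matching the bound. The additive constant 3 does not affect log log M(r) ~ 3·log r. Hence ρ = 3.
Therefore ρ = 3.

Order ρ = 3.


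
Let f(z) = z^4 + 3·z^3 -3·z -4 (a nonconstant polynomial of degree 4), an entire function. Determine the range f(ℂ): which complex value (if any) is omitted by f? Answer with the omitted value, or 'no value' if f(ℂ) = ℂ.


Little Picard bounds the complement of f(ℂ) to at most one point.
For every w ∈ ℂ, the equation p(z) − w = 0 is a nonconstant polynomial in z and hence has at least one root by the fundamental theorem of algebra. So p is surjective onto ℂ, omitting no value.

Omitted value: no value.


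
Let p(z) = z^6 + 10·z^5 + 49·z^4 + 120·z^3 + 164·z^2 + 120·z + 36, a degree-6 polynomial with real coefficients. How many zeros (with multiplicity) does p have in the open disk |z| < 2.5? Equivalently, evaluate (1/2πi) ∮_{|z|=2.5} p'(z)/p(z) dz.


The zeros of p are: (-3 + 3i), (-3 - 3i), -1, (-1 + 1i), (-1 - 1i), -1.
Their magnitudes are: 4.243, 4.243, 1, 1.414, 1.414, 1.
Zeros with |z| < R = 2.5: -1, (-1 + 1i), (-1 - 1i), -1.
Count = 4.
By the argument principle, (1/2πi) ∮_{|z|=R} p'(z)/p(z) dz equals exactly this count.

Number of zeros inside |z| < 2.5: 4.


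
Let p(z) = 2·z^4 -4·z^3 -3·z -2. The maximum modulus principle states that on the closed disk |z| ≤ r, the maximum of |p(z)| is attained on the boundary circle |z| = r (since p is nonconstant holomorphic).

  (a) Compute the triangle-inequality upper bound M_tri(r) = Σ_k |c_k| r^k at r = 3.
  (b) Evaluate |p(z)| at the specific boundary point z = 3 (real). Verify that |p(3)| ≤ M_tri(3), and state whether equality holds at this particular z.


Coefficients: c_0 = -2, c_1 = -3, c_2 = 0, c_3 = -4, c_4 = 2. Radius r = 3.
Part (a). Triangle bound: M_tri(r) = Σ_k |c_k| r^k
  = |-2|·3^0 + |-3|·3^1 + |0|·3^2 + |-4|·3^3 + |2|·3^4
  = 2 + 9 + 0 + 108 + 162 = 281.
This bounds M(r) := max_{|z|=r} |p(z)| from above; equality holds iff all terms c_k z^k can be made to align in phase at a single z on |z|=r.
Part (b). At z = 3 (real, on the circle |z| = r):
  p(3) = (-2)·3^0 + (-3)·3^1 + (0)·3^2 + (-4)·3^3 + (2)·3^4 = 43.
  |p(3)| = 43.
Check: |p(3)| = 43 ≤ 281 = M_tri(3). ✓ Equality does not hold at z = 3 (the coefficients have mixed signs, so the terms do not all align in phase there).

M_tri(3) = 281; |p(3)| = 43; equality at z=3: no.


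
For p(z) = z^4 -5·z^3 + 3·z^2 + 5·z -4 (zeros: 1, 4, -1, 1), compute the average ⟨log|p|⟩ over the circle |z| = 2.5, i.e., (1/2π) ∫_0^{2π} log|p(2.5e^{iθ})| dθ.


Zeros: -1, 1, 1, 4; r = 2.5.
Inside |z| < r: -1, 1, 1. Outside (|z| ≥ r): 4.
p(0) = -4, so log|p(0)| = log(4) = 1.3863.
Apply Jensen: I(r) = log|p(0)| + Σ_k log(r/|z_k|), summed over zeros inside |z| < r.
  log(r/|z_k|) for z_k = 1: log(2.5/1) = 0.9163
  log(r/|z_k|) for z_k = -1: log(2.5/1) = 0.9163
  log(r/|z_k|) for z_k = 1: log(2.5/1) = 0.9163
  Outside zeros (4) contribute nothing to the Jensen sum.
Sum over inside zeros: 2.7489.
I(r) = log|p(0)| + (inside sum) = 1.3863 + 2.7489 = 4.1352.
Note: since some zeros are outside |z| ≤ r, the simplified n·log(r) form does NOT apply — only the inside zeros contribute.

I(r) ≈ 4.1352.


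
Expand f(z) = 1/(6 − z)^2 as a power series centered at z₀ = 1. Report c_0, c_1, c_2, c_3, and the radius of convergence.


Let w = z − z₀, so z = z₀ + w.
Then 6 − z = 6 − (z₀ + w) = (6 − z₀) − w = 5 − w.
f(z) = 1/(5 − w)^2 = (1/(5)^2) · (1 − w/(5))^{−2}.
By the binomial series (1−u)^{−2} = Σ_{n≥0} C(n+1, 1) u^n for |u|<1, with u = w/(5):
  c_n = C(n+1, 1) / (5)^(n+2).
  c_0 = 1/(5)^2 = 1/25.
  c_1 = 2/(5)^3 = 2/125.
  c_2 = 3/(5)^4 = 3/625.
  c_3 = 4/(5)^5 = 4/3125.
The series is valid for |w/d| < 1, i.e. |z − z₀| < |d|.
Radius of convergence: R = |6 − z₀| = |5| = 5 (distance from z₀ to the singularity z = 6).

c_0 = 1/25, c_1 = 2/125, c_2 = 3/625, c_3 = 4/3125; R = 5.


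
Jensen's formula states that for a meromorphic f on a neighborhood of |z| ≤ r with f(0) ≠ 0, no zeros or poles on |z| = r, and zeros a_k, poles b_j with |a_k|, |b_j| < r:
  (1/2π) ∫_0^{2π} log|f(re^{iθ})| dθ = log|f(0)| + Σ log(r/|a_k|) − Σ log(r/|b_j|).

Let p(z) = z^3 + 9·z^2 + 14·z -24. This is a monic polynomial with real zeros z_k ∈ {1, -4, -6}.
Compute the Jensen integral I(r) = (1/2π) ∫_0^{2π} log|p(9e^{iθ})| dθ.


Zeros: -6, -4, 1; r = 9.
Inside |z| < r: -6, -4, 1. Outside (|z| ≥ r): ∅.
p(0) = -24, so log|p(0)| = log(24) = 3.1781.
Apply Jensen: I(r) = log|p(0)| + Σ_k log(r/|z_k|), summed over zeros inside |z| < r.
  log(r/|z_k|) for z_k = 1: log(9/1) = 2.1972
  log(r/|z_k|) for z_k = -4: log(9/4) = 0.8109
  log(r/|z_k|) for z_k = -6: log(9/6) = 0.4055
Sum over inside zeros: 3.4136.
I(r) = log|p(0)| + (inside sum) = 3.1781 + 3.4136 = 6.5917.
Closed form (all zeros inside, monic): I(r) = n·log(r) = 3·log(9) = 6.5917. ✓

I(r) ≈ 6.5917.


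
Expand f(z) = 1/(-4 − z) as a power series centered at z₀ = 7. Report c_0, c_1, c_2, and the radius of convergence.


Let w = z − z₀, so z = z₀ + w.
Then -4 − z = -4 − (z₀ + w) = (-4 − z₀) − w = -11 − w.
f(z) = 1/(-11 − w) = (1/(-11)) · 1/(1 − w/(-11)) = Σ_{n≥0} w^n / (-11)^(n+1).
So c_n = 1/(-11)^(n+1):
  c_0 = 1/(-11)^1 = -1/11.
  c_1 = 1/(-11)^2 = 1/121.
  c_2 = 1/(-11)^3 = -1/1331.
The series is valid for |w/d| < 1, i.e. |z − z₀| < |d|.
Radius of convergence: R = |-4 − z₀| = |-11| = 11 (distance from z₀ to the singularity z = -4).

c_0 = -1/11, c_1 = 1/121, c_2 = -1/1331; R = 11.


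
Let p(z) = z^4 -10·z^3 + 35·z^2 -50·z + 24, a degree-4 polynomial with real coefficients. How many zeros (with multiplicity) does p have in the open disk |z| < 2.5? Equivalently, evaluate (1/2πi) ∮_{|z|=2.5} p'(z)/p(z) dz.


The zeros of p are: 3, 4, 1, 2.
Their magnitudes are: 3, 4, 1, 2.
Zeros with |z| < R = 2.5: 1, 2.
Count = 2.
By the argument principle, (1/2πi) ∮_{|z|=R} p'(z)/p(z) dz equals exactly this count.

Number of zeros inside |z| < 2.5: 2.


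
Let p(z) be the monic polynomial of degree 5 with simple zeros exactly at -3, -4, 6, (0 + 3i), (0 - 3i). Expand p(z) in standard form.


The polynomial is p(z) = ∏_{α ∈ S} (z − α), where S = {-3, -4, 6, (0 + 3i), (0 - 3i)}.
Expanding the product yields: p(z) = z^5 + z^4 -21·z^3 -63·z^2 -270·z -648.
Note conjugate pairs combine to real quadratics: (z − (0+3i))(z − (0−3i)) = z² + 9.
The resulting polynomial has degree 5 and real coefficients as required.

p(z) = z^5 + z^4 -21·z^3 -63·z^2 -270·z -648.


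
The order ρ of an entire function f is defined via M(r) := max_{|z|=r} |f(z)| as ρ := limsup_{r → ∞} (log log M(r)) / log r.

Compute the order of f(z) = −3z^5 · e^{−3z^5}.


M(r) = max_{|z|=r} |-3|·|z|^5·|e^{−3z^5}| = 3·r^5 · e^{3r^5} (the factors attain their maxima compatibly on |z|=r). Then log M(r) = log 3 + 5·log r + 3r^5, dominated by the last term, so log log M(r) ~ 5·log r. The polynomial factor -3z^5 contributes only a log r term and does not affect the order. ρ = 5.
Therefore ρ = 5.

Order ρ = 5.


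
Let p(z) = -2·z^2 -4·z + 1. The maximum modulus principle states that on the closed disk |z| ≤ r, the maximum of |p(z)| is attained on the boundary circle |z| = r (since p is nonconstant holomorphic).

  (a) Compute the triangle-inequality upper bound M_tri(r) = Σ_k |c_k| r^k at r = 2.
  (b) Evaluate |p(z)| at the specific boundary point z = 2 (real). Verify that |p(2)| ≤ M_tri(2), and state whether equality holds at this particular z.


Coefficients: c_0 = 1, c_1 = -4, c_2 = -2. Radius r = 2.
Part (a). Triangle bound: M_tri(r) = Σ_k |c_k| r^k
  = |1|·2^0 + |-4|·2^1 + |-2|·2^2
  = 1 + 8 + 8 = 17.
This bounds M(r) := max_{|z|=r} |p(z)| from above; equality holds iff all terms c_k z^k can be made to align in phase at a single z on |z|=r.
Part (b). At z = 2 (real, on the circle |z| = r):
  p(2) = (1)·2^0 + (-4)·2^1 + (-2)·2^2 = -15.
  |p(2)| = 15.
Check: |p(2)| = 15 ≤ 17 = M_tri(2). ✓ Equality does not hold at z = 2 (the coefficients have mixed signs, so the terms do not all align in phase there).

M_tri(2) = 17; |p(2)| = 15; equality at z=2: no.


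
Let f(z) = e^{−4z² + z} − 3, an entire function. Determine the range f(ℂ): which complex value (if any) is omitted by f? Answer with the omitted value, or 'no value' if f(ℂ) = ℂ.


Little Picard bounds the complement of f(ℂ) to at most one point.
The exponent g(z) = −4z² + z is a nonconstant polynomial, hence surjective onto ℂ. So e^{g(z)} takes every value in {e^w : w ∈ ℂ} = ℂ ∖ {0}. Adding -3 shifts the range to ℂ ∖ {-3}. f omits exactly -3.

Omitted value: -3.


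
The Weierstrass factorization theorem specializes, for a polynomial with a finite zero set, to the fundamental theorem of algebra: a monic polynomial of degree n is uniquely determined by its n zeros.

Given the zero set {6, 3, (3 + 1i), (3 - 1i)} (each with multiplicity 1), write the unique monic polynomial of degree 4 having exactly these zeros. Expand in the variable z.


The polynomial is p(z) = ∏_{α ∈ S} (z − α), where S = {6, 3, (3 + 1i), (3 - 1i)}.
Expanding the product yields: p(z) = z^4 -15·z^3 + 82·z^2 -198·z + 180.
Note conjugate pairs combine to real quadratics: (z − (3+1i))(z − (3−1i)) = z² − 6z + 10.
The resulting polynomial has degree 4 and real coefficients as required.

p(z) = z^4 -15·z^3 + 82·z^2 -198·z + 180.


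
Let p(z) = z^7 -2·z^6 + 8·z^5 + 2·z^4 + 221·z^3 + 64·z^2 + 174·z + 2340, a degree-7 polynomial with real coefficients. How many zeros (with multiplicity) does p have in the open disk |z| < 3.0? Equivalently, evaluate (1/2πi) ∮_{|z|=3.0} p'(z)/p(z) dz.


The zeros of p are: (3 + 3i), (3 - 3i), (-2 + 3i), (-2 - 3i), (1 + 2i), (1 - 2i), -2.
Their magnitudes are: 4.243, 4.243, 3.606, 3.606, 2.236, 2.236, 2.
Zeros with |z| < R = 3.0: (1 + 2i), (1 - 2i), -2.
Count = 3.
By the argument principle, (1/2πi) ∮_{|z|=R} p'(z)/p(z) dz equals exactly this count.

Number of zeros inside |z| < 3.0: 3.


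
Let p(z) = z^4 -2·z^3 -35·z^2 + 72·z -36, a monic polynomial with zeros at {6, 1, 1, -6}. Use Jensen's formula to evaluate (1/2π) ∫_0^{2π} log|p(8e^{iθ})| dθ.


Zeros: -6, 1, 1, 6; r = 8.
Inside |z| < r: -6, 1, 1, 6. Outside (|z| ≥ r): ∅.
p(0) = -36, so log|p(0)| = log(36) = 3.5835.
Apply Jensen: I(r) = log|p(0)| + Σ_k log(r/|z_k|), summed over zeros inside |z| < r.
  log(r/|z_k|) for z_k = 6: log(8/6) = 0.2877
  log(r/|z_k|) for z_k = 1: log(8/1) = 2.0794
  log(r/|z_k|) for z_k = 1: log(8/1) = 2.0794
  log(r/|z_k|) for z_k = -6: log(8/6) = 0.2877
Sum over inside zeros: 4.7342.
I(r) = log|p(0)| + (inside sum) = 3.5835 + 4.7342 = 8.3178.
Closed form (all zeros inside, monic): I(r) = n·log(r) = 4·log(8) = 8.3178. ✓

I(r) ≈ 8.3178.


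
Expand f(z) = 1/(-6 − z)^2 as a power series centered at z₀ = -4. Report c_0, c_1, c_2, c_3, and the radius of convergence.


Let w = z − z₀, so z = z₀ + w.
Then -6 − z = -6 − (z₀ + w) = (-6 − z₀) − w = -2 − w.
f(z) = 1/(-2 − w)^2 = (1/(-2)^2) · (1 − w/(-2))^{−2}.
By the binomial series (1−u)^{−2} = Σ_{n≥0} C(n+1, 1) u^n for |u|<1, with u = w/(-2):
  c_n = C(n+1, 1) / (-2)^(n+2).
  c_0 = 1/(-2)^2 = 1/4.
  c_1 = 2/(-2)^3 = -1/4.
  c_2 = 3/(-2)^4 = 3/16.
  c_3 = 4/(-2)^5 = -1/8.
The series is valid for |w/d| < 1, i.e. |z − z₀| < |d|.
Radius of convergence: R = |-6 − z₀| = |-2| = 2 (distance from z₀ to the singularity z = -6).

c_0 = 1/4, c_1 = -1/4, c_2 = 3/16, c_3 = -1/8; R = 2.


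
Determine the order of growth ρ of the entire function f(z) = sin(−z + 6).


sin(w) is a linear combination of e^{iw} and e^{−iw} (or e^w, e^{−w} in the hyperbolic case), so |sin(w)| ≤ e^{|w|}. With w = −z + 6, |w| ≤ 1|z| + 6 = 1r + 6 on |z| = r, giving M(r) ≤ e^{1r + 6}, so ρ ≤ 1. On a suitable ray (z = it for sin/cos; z = t for sinh/cosh, t real → ∞), |sin(−z + 6)| grows like e^{1|t|}/2, so ρ ≥ 1. Hence ρ = 1.
Therefore ρ = 1.

Order ρ = 1.


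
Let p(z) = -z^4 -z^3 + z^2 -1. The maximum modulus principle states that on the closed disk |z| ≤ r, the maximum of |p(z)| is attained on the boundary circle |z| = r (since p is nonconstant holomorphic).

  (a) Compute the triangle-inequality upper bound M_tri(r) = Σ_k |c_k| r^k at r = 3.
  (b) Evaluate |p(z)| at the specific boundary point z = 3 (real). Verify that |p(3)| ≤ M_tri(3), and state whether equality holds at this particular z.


Coefficients: c_0 = -1, c_1 = 0, c_2 = 1, c_3 = -1, c_4 = -1. Radius r = 3.
Part (a). Triangle bound: M_tri(r) = Σ_k |c_k| r^k
  = |-1|·3^0 + |0|·3^1 + |1|·3^2 + |-1|·3^3 + |-1|·3^4
  = 1 + 0 + 9 + 27 + 81 = 118.
This bounds M(r) := max_{|z|=r} |p(z)| from above; equality holds iff all terms c_k z^k can be made to align in phase at a single z on |z|=r.
Part (b). At z = 3 (real, on the circle |z| = r):
  p(3) = (-1)·3^0 + (0)·3^1 + (1)·3^2 + (-1)·3^3 + (-1)·3^4 = -100.
  |p(3)| = 100.
Check: |p(3)| = 100 ≤ 118 = M_tri(3). ✓ Equality does not hold at z = 3 (the coefficients have mixed signs, so the terms do not all align in phase there).

M_tri(3) = 118; |p(3)| = 100; equality at z=3: no.


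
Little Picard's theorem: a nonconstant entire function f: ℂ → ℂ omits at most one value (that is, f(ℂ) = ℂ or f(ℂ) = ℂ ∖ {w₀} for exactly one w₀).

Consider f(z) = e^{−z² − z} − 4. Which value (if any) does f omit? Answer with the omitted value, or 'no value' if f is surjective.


Little Picard bounds the complement of f(ℂ) to at most one point.
The exponent g(z) = −z² − z is a nonconstant polynomial, hence surjective onto ℂ. So e^{g(z)} takes every value in {e^w : w ∈ ℂ} = ℂ ∖ {0}. Adding -4 shifts the range to ℂ ∖ {-4}. f omits exactly -4.

Omitted value: -4.


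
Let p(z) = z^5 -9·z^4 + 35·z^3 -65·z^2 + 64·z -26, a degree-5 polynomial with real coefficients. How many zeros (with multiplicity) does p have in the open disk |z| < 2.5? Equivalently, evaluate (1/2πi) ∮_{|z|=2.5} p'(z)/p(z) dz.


The zeros of p are: (3 + 2i), (3 - 2i), (1 + 1i), (1 - 1i), 1.
Their magnitudes are: 3.606, 3.606, 1.414, 1.414, 1.
Zeros with |z| < R = 2.5: (1 + 1i), (1 - 1i), 1.
Count = 3.
By the argument principle, (1/2πi) ∮_{|z|=R} p'(z)/p(z) dz equals exactly this count.

Number of zeros inside |z| < 2.5: 3.


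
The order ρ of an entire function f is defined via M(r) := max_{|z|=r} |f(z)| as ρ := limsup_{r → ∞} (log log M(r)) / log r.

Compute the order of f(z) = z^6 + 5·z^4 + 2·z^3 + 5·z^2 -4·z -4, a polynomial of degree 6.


|f(z)| ≤ Σ|c_k|·r^k = O(r^6) as r → ∞. Polynomial growth is O(e^{r^ε}) for every ε > 0 (since r^6/e^{r^ε} → 0), so ρ ≤ ε for all ε > 0, i.e. ρ = 0. Every nonconstant polynomial has order 0.
Therefore ρ = 0.

Order ρ = 0.


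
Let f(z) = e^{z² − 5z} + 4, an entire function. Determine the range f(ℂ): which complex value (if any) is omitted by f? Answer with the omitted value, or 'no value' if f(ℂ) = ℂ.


Little Picard bounds the complement of f(ℂ) to at most one point.
The exponent g(z) = z² − 5z is a nonconstant polynomial, hence surjective onto ℂ. So e^{g(z)} takes every value in {e^w : w ∈ ℂ} = ℂ ∖ {0}. Adding 4 shifts the range to ℂ ∖ {4}. f omits exactly 4.

Omitted value: 4.


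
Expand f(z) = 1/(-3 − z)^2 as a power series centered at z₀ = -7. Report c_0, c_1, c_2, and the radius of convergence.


Let w = z − z₀, so z = z₀ + w.
Then -3 − z = -3 − (z₀ + w) = (-3 − z₀) − w = 4 − w.
f(z) = 1/(4 − w)^2 = (1/(4)^2) · (1 − w/(4))^{−2}.
By the binomial series (1−u)^{−2} = Σ_{n≥0} C(n+1, 1) u^n for |u|<1, with u = w/(4):
  c_n = C(n+1, 1) / (4)^(n+2).
  c_0 = 1/(4)^2 = 1/16.
  c_1 = 2/(4)^3 = 1/32.
  c_2 = 3/(4)^4 = 3/256.
The series is valid for |w/d| < 1, i.e. |z − z₀| < |d|.
Radius of convergence: R = |-3 − z₀| = |4| = 4 (distance from z₀ to the singularity z = -3).

c_0 = 1/16, c_1 = 1/32, c_2 = 3/256; R = 4.


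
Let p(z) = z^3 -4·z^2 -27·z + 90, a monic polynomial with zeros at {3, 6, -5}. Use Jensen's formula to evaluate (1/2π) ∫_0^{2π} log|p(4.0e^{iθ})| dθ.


Zeros: -5, 3, 6; r = 4.0.
Inside |z| < r: 3. Outside (|z| ≥ r): -5, 6.
p(0) = 90, so log|p(0)| = log(90) = 4.4998.
Apply Jensen: I(r) = log|p(0)| + Σ_k log(r/|z_k|), summed over zeros inside |z| < r.
  log(r/|z_k|) for z_k = 3: log(4.0/3) = 0.2877
  Outside zeros (-5, 6) contribute nothing to the Jensen sum.
Sum over inside zeros: 0.2877.
I(r) = log|p(0)| + (inside sum) = 4.4998 + 0.2877 = 4.7875.
Note: since some zeros are outside |z| ≤ r, the simplified n·log(r) form does NOT apply — only the inside zeros contribute.

I(r) ≈ 4.7875.


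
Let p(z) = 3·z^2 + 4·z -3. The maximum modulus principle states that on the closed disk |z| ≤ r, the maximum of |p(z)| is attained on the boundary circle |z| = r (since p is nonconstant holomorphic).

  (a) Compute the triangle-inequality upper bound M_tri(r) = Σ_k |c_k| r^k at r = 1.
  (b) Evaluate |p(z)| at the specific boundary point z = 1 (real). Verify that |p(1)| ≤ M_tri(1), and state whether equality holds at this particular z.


Coefficients: c_0 = -3, c_1 = 4, c_2 = 3. Radius r = 1.
Part (a). Triangle bound: M_tri(r) = Σ_k |c_k| r^k
  = |-3|·1^0 + |4|·1^1 + |3|·1^2
  = 3 + 4 + 3 = 10.
This bounds M(r) := max_{|z|=r} |p(z)| from above; equality holds iff all terms c_k z^k can be made to align in phase at a single z on |z|=r.
Part (b). At z = 1 (real, on the circle |z| = r):
  p(1) = (-3)·1^0 + (4)·1^1 + (3)·1^2 = 4.
  |p(1)| = 4.
Check: |p(1)| = 4 ≤ 10 = M_tri(1). ✓ Equality does not hold at z = 1 (the coefficients have mixed signs, so the terms do not all align in phase there).

M_tri(1) = 10; |p(1)| = 4; equality at z=1: no.


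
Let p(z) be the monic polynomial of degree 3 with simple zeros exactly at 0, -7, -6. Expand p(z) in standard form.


The polynomial is p(z) = ∏_{α ∈ S} (z − α), where S = {0, -7, -6}.
Expanding the product yields: p(z) = z^3 + 13·z^2 + 42·z.
The resulting polynomial has degree 3 and real coefficients as required.

p(z) = z^3 + 13·z^2 + 42·z.


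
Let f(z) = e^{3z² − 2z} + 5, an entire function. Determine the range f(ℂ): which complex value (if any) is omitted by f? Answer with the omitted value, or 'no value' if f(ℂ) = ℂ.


Little Picard bounds the complement of f(ℂ) to at most one point.
The exponent g(z) = 3z² − 2z is a nonconstant polynomial, hence surjective onto ℂ. So e^{g(z)} takes every value in {e^w : w ∈ ℂ} = ℂ ∖ {0}. Adding 5 shifts the range to ℂ ∖ {5}. f omits exactly 5.

Omitted value: 5.


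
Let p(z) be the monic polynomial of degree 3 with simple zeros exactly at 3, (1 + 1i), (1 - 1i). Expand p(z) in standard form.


The polynomial is p(z) = ∏_{α ∈ S} (z − α), where S = {3, (1 + 1i), (1 - 1i)}.
Expanding the product yields: p(z) = z^3 -5·z^2 + 8·z -6.
Note conjugate pairs combine to real quadratics: (z − (1+1i))(z − (1−1i)) = z² − 2z + 2.
The resulting polynomial has degree 3 and real coefficients as required.

p(z) = z^3 -5·z^2 + 8·z -6.


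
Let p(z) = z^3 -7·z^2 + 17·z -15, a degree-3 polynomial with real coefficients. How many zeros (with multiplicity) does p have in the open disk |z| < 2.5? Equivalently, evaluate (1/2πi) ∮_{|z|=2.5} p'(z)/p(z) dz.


The zeros of p are: 3, (2 + 1i), (2 - 1i).
Their magnitudes are: 3, 2.236, 2.236.
Zeros with |z| < R = 2.5: (2 + 1i), (2 - 1i).
Count = 2.
By the argument principle, (1/2πi) ∮_{|z|=R} p'(z)/p(z) dz equals exactly this count.

Number of zeros inside |z| < 2.5: 2.


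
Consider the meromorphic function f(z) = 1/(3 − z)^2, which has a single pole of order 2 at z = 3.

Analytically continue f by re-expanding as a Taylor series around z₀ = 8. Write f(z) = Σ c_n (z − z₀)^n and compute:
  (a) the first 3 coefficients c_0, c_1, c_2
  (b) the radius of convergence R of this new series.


Let w = z − z₀, so z = z₀ + w.
Then 3 − z = 3 − (z₀ + w) = (3 − z₀) − w = -5 − w.
f(z) = 1/(-5 − w)^2 = (1/(-5)^2) · (1 − w/(-5))^{−2}.
By the binomial series (1−u)^{−2} = Σ_{n≥0} C(n+1, 1) u^n for |u|<1, with u = w/(-5):
  c_n = C(n+1, 1) / (-5)^(n+2).
  c_0 = 1/(-5)^2 = 1/25.
  c_1 = 2/(-5)^3 = -2/125.
  c_2 = 3/(-5)^4 = 3/625.
The series is valid for |w/d| < 1, i.e. |z − z₀| < |d|.
Radius of convergence: R = |3 − z₀| = |-5| = 5 (distance from z₀ to the singularity z = 3).

c_0 = 1/25, c_1 = -2/125, c_2 = 3/625; R = 5.


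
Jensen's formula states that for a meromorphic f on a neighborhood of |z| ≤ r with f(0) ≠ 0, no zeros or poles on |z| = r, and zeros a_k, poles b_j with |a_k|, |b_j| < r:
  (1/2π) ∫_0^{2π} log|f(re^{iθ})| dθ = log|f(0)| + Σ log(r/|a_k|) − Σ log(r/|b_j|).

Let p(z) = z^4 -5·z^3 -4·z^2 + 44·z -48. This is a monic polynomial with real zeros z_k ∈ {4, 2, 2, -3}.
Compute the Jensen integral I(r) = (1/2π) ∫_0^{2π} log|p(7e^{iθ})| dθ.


Zeros: -3, 2, 2, 4; r = 7.
Inside |z| < r: -3, 2, 2, 4. Outside (|z| ≥ r): ∅.
p(0) = -48, so log|p(0)| = log(48) = 3.8712.
Apply Jensen: I(r) = log|p(0)| + Σ_k log(r/|z_k|), summed over zeros inside |z| < r.
  log(r/|z_k|) for z_k = 4: log(7/4) = 0.5596
  log(r/|z_k|) for z_k = 2: log(7/2) = 1.2528
  log(r/|z_k|) for z_k = 2: log(7/2) = 1.2528
  log(r/|z_k|) for z_k = -3: log(7/3) = 0.8473
Sum over inside zeros: 3.9124.
I(r) = log|p(0)| + (inside sum) = 3.8712 + 3.9124 = 7.7836.
Closed form (all zeros inside, monic): I(r) = n·log(r) = 4·log(7) = 7.7836. ✓

I(r) ≈ 7.7836.


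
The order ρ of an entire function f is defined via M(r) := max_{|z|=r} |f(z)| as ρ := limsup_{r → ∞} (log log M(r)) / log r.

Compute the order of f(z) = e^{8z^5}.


|e^{8z^5}| = e^{Re(8·z^5) + 0} ≤ e^{8|z|^5 + 0} = e^{8r^5 + 0} on |z| = r, so ρ ≤ 5. Choosing z on |z|=r so that 8·z^5 is real positive (always possible by picking arg z appropriately) gives |f(z)| = e^{8r^5 + 0}, matching the bound. The additive constant 0 does not affect log log M(r) ~ 5·log r. Hence ρ = 5.
Therefore ρ = 5.

Order ρ = 5.


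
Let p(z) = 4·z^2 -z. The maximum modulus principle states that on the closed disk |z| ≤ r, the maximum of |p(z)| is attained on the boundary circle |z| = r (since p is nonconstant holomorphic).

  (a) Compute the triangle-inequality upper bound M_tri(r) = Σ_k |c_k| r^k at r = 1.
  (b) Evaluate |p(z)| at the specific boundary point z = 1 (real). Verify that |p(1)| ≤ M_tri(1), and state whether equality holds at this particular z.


Coefficients: c_0 = 0, c_1 = -1, c_2 = 4. Radius r = 1.
Part (a). Triangle bound: M_tri(r) = Σ_k |c_k| r^k
  = |0|·1^0 + |-1|·1^1 + |4|·1^2
  = 0 + 1 + 4 = 5.
This bounds M(r) := max_{|z|=r} |p(z)| from above; equality holds iff all terms c_k z^k can be made to align in phase at a single z on |z|=r.
Part (b). At z = 1 (real, on the circle |z| = r):
  p(1) = (0)·1^0 + (-1)·1^1 + (4)·1^2 = 3.
  |p(1)| = 3.
Check: |p(1)| = 3 ≤ 5 = M_tri(1). ✓ Equality does not hold at z = 1 (the coefficients have mixed signs, so the terms do not all align in phase there).

M_tri(1) = 5; |p(1)| = 3; equality at z=1: no.


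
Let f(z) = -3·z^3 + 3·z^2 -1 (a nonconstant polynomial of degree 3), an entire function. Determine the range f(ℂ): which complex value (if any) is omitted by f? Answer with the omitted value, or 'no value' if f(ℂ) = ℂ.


Little Picard bounds the complement of f(ℂ) to at most one point.
For every w ∈ ℂ, the equation p(z) − w = 0 is a nonconstant polynomial in z and hence has at least one root by the fundamental theorem of algebra. So p is surjective onto ℂ, omitting no value.

Omitted value: no value.


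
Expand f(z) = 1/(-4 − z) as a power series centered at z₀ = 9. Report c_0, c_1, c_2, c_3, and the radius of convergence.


Let w = z − z₀, so z = z₀ + w.
Then -4 − z = -4 − (z₀ + w) = (-4 − z₀) − w = -13 − w.
f(z) = 1/(-13 − w) = (1/(-13)) · 1/(1 − w/(-13)) = Σ_{n≥0} w^n / (-13)^(n+1).
So c_n = 1/(-13)^(n+1):
  c_0 = 1/(-13)^1 = -1/13.
  c_1 = 1/(-13)^2 = 1/169.
  c_2 = 1/(-13)^3 = -1/2197.
  c_3 = 1/(-13)^4 = 1/28561.
The series is valid for |w/d| < 1, i.e. |z − z₀| < |d|.
Radius of convergence: R = |-4 − z₀| = |-13| = 13 (distance from z₀ to the singularity z = -4).

c_0 = -1/13, c_1 = 1/169, c_2 = -1/2197, c_3 = 1/28561; R = 13.


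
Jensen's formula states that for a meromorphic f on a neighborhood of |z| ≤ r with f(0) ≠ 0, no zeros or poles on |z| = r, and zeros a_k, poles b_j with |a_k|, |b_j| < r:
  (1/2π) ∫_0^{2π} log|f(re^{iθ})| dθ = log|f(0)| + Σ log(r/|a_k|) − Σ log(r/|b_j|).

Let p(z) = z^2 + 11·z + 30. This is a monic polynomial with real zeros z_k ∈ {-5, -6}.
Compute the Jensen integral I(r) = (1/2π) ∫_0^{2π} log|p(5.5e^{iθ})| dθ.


Zeros: -6, -5; r = 5.5.
Inside |z| < r: -5. Outside (|z| ≥ r): -6.
p(0) = 30, so log|p(0)| = log(30) = 3.4012.
Apply Jensen: I(r) = log|p(0)| + Σ_k log(r/|z_k|), summed over zeros inside |z| < r.
  log(r/|z_k|) for z_k = -5: log(5.5/5) = 0.0953
  Outside zeros (-6) contribute nothing to the Jensen sum.
Sum over inside zeros: 0.0953.
I(r) = log|p(0)| + (inside sum) = 3.4012 + 0.0953 = 3.4965.
Note: since some zeros are outside |z| ≤ r, the simplified n·log(r) form does NOT apply — only the inside zeros contribute.

I(r) ≈ 3.4965.


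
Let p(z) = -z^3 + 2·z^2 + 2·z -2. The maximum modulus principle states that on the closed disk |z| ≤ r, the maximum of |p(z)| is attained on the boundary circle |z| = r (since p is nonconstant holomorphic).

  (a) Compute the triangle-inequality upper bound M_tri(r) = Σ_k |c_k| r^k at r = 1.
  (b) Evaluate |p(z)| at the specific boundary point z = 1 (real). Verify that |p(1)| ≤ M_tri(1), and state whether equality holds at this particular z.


Coefficients: c_0 = -2, c_1 = 2, c_2 = 2, c_3 = -1. Radius r = 1.
Part (a). Triangle bound: M_tri(r) = Σ_k |c_k| r^k
  = |-2|·1^0 + |2|·1^1 + |2|·1^2 + |-1|·1^3
  = 2 + 2 + 2 + 1 = 7.
This bounds M(r) := max_{|z|=r} |p(z)| from above; equality holds iff all terms c_k z^k can be made to align in phase at a single z on |z|=r.
Part (b). At z = 1 (real, on the circle |z| = r):
  p(1) = (-2)·1^0 + (2)·1^1 + (2)·1^2 + (-1)·1^3 = 1.
  |p(1)| = 1.
Check: |p(1)| = 1 ≤ 7 = M_tri(1). ✓ Equality does not hold at z = 1 (the coefficients have mixed signs, so the terms do not all align in phase there).

M_tri(1) = 7; |p(1)| = 1; equality at z=1: no.


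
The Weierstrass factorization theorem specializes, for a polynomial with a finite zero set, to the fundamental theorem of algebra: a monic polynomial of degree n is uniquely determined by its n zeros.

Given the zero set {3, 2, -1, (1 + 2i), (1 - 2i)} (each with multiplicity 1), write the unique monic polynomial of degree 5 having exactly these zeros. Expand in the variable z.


The polynomial is p(z) = ∏_{α ∈ S} (z − α), where S = {3, 2, -1, (1 + 2i), (1 - 2i)}.
Expanding the product yields: p(z) = z^5 -6·z^4 + 14·z^3 -16·z^2 -7·z + 30.
Note conjugate pairs combine to real quadratics: (z − (1+2i))(z − (1−2i)) = z² − 2z + 5.
The resulting polynomial has degree 5 and real coefficients as required.

p(z) = z^5 -6·z^4 + 14·z^3 -16·z^2 -7·z + 30.


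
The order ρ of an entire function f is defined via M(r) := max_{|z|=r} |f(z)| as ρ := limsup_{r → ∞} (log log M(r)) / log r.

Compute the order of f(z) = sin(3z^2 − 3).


Write sin(w) = (e^{iw} ± e^{−iw})/(2 or 2i), so |sin(w)| ≤ e^{|w|}. With w = 3z^2 − 3, |w| ≤ 3r^2 + 3 on |z|=r, giving M(r) ≤ e^{3r^2 + 3} and ρ ≤ 2. For the lower bound, choose z on |z|=r with 3z^2 purely imaginary of modulus 3r^2; then |sin(3z^2 − 3)| grows like e^{3r^2}/2, so ρ ≥ 2. Hence ρ = 2.
Therefore ρ = 2.

Order ρ = 2.


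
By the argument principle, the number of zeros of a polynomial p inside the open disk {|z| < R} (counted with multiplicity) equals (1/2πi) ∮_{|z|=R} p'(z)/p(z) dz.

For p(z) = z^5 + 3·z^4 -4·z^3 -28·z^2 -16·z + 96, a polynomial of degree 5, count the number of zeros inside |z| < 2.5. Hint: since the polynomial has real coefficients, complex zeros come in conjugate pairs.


The zeros of p are: 2, (-2 + 2i), (-2 - 2i), -3, 2.
Their magnitudes are: 2, 2.828, 2.828, 3, 2.
Zeros with |z| < R = 2.5: 2, 2.
Count = 2.
By the argument principle, (1/2πi) ∮_{|z|=R} p'(z)/p(z) dz equals exactly this count.

Number of zeros inside |z| < 2.5: 2.


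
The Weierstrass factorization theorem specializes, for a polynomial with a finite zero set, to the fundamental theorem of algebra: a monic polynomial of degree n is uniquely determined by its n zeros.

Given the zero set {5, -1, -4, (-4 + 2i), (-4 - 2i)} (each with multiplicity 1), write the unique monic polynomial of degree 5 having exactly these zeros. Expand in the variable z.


The polynomial is p(z) = ∏_{α ∈ S} (z − α), where S = {5, -1, -4, (-4 + 2i), (-4 - 2i)}.
Expanding the product yields: p(z) = z^5 + 8·z^4 -z^3 -188·z^2 -580·z -400.
Note conjugate pairs combine to real quadratics: (z − (-4+2i))(z − (-4−2i)) = z² + 8z + 20.
The resulting polynomial has degree 5 and real coefficients as required.

p(z) = z^5 + 8·z^4 -z^3 -188·z^2 -580·z -400.


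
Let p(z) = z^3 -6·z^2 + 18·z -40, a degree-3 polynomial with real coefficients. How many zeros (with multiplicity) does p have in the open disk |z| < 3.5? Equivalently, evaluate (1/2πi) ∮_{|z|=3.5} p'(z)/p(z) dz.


The zeros of p are: (1 + 3i), (1 - 3i), 4.
Their magnitudes are: 3.162, 3.162, 4.
Zeros with |z| < R = 3.5: (1 + 3i), (1 - 3i).
Count = 2.
By the argument principle, (1/2πi) ∮_{|z|=R} p'(z)/p(z) dz equals exactly this count.

Number of zeros inside |z| < 3.5: 2.


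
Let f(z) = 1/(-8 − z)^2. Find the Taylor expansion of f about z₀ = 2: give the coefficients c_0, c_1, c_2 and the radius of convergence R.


Let w = z − z₀, so z = z₀ + w.
Then -8 − z = -8 − (z₀ + w) = (-8 − z₀) − w = -10 − w.
f(z) = 1/(-10 − w)^2 = (1/(-10)^2) · (1 − w/(-10))^{−2}.
By the binomial series (1−u)^{−2} = Σ_{n≥0} C(n+1, 1) u^n for |u|<1, with u = w/(-10):
  c_n = C(n+1, 1) / (-10)^(n+2).
  c_0 = 1/(-10)^2 = 1/100.
  c_1 = 2/(-10)^3 = -1/500.
  c_2 = 3/(-10)^4 = 3/10000.
The series is valid for |w/d| < 1, i.e. |z − z₀| < |d|.
Radius of convergence: R = |-8 − z₀| = |-10| = 10 (distance from z₀ to the singularity z = -8).

c_0 = 1/100, c_1 = -1/500, c_2 = 3/10000; R = 10.


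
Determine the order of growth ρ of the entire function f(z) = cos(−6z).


cos(w) is a linear combination of e^{iw} and e^{−iw} (or e^w, e^{−w} in the hyperbolic case), so |cos(w)| ≤ e^{|w|}. With w = −6z, |w| ≤ 6|z| + 0 = 6r + 0 on |z| = r, giving M(r) ≤ e^{6r + 0}, so ρ ≤ 1. On a suitable ray (z = it for sin/cos; z = t for sinh/cosh, t real → ∞), |cos(−6z)| grows like e^{6|t|}/2, so ρ ≥ 1. Hence ρ = 1.
Therefore ρ = 1.

Order ρ = 1.


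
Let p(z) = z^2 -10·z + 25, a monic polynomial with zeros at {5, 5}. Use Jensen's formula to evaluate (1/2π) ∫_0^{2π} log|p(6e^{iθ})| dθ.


Zeros: 5, 5; r = 6.
Inside |z| < r: 5, 5. Outside (|z| ≥ r): ∅.
p(0) = 25, so log|p(0)| = log(25) = 3.2189.
Apply Jensen: I(r) = log|p(0)| + Σ_k log(r/|z_k|), summed over zeros inside |z| < r.
  log(r/|z_k|) for z_k = 5: log(6/5) = 0.1823
  log(r/|z_k|) for z_k = 5: log(6/5) = 0.1823
Sum over inside zeros: 0.3646.
I(r) = log|p(0)| + (inside sum) = 3.2189 + 0.3646 = 3.5835.
Closed form (all zeros inside, monic): I(r) = n·log(r) = 2·log(6) = 3.5835. ✓

I(r) ≈ 3.5835.


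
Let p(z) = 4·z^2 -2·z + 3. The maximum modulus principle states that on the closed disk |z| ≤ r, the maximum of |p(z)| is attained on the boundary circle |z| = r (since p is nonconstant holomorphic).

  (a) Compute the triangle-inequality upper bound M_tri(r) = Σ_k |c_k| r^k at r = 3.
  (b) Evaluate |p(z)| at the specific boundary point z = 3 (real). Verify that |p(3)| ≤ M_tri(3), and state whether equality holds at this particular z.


Coefficients: c_0 = 3, c_1 = -2, c_2 = 4. Radius r = 3.
Part (a). Triangle bound: M_tri(r) = Σ_k |c_k| r^k
  = |3|·3^0 + |-2|·3^1 + |4|·3^2
  = 3 + 6 + 36 = 45.
This bounds M(r) := max_{|z|=r} |p(z)| from above; equality holds iff all terms c_k z^k can be made to align in phase at a single z on |z|=r.
Part (b). At z = 3 (real, on the circle |z| = r):
  p(3) = (3)·3^0 + (-2)·3^1 + (4)·3^2 = 33.
  |p(3)| = 33.
Check: |p(3)| = 33 ≤ 45 = M_tri(3). ✓ Equality does not hold at z = 3 (the coefficients have mixed signs, so the terms do not all align in phase there).

M_tri(3) = 45; |p(3)| = 33; equality at z=3: no.


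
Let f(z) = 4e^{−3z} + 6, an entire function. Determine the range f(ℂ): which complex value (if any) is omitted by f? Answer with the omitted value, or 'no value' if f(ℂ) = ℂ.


Little Picard bounds the complement of f(ℂ) to at most one point.
e^{−3z} is never zero on ℂ, so 4·e^{−3z} takes every value in ℂ ∖ {0}. Adding 6 shifts the range to ℂ ∖ {6}. Thus f omits exactly the value 6.

Omitted value: 6.


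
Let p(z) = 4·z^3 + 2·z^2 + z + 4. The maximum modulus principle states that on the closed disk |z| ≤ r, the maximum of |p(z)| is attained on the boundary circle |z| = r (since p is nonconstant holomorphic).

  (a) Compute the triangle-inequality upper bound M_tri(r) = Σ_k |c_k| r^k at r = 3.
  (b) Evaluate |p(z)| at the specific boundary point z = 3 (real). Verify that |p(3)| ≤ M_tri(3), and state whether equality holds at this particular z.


Coefficients: c_0 = 4, c_1 = 1, c_2 = 2, c_3 = 4. Radius r = 3.
Part (a). Triangle bound: M_tri(r) = Σ_k |c_k| r^k
  = |4|·3^0 + |1|·3^1 + |2|·3^2 + |4|·3^3
  = 4 + 3 + 18 + 108 = 133.
This bounds M(r) := max_{|z|=r} |p(z)| from above; equality holds iff all terms c_k z^k can be made to align in phase at a single z on |z|=r.
Part (b). At z = 3 (real, on the circle |z| = r):
  p(3) = (4)·3^0 + (1)·3^1 + (2)·3^2 + (4)·3^3 = 133.
  |p(3)| = 133.
Since all nonzero coefficients share the same sign, |p(3)| = 133 = M_tri(3); the triangle bound is attained at z = 3, so in fact M(r) = 133.

M_tri(3) = 133; |p(3)| = 133; equality at z=3: yes.


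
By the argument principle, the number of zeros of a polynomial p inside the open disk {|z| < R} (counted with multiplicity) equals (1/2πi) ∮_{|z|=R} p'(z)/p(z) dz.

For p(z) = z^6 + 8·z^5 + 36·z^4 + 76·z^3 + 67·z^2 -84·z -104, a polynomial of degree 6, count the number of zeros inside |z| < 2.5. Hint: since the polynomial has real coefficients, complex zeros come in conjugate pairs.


The zeros of p are: (-2 + 2i), (-2 - 2i), -1, 1, (-2 + 3i), (-2 - 3i).
Their magnitudes are: 2.828, 2.828, 1, 1, 3.606, 3.606.
Zeros with |z| < R = 2.5: -1, 1.
Count = 2.
By the argument principle, (1/2πi) ∮_{|z|=R} p'(z)/p(z) dz equals exactly this count.

Number of zeros inside |z| < 2.5: 2.


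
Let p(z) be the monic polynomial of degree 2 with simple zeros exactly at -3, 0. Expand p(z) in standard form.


The polynomial is p(z) = ∏_{α ∈ S} (z − α), where S = {-3, 0}.
Expanding the product yields: p(z) = z^2 + 3·z.
The resulting polynomial has degree 2 and real coefficients as required.

p(z) = z^2 + 3·z.
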